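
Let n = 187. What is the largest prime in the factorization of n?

17

187 = 11 · 17
17 is prime.
So 187 = 11 · 17; the largest prime factor is 17.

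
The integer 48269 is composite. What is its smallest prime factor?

13

48269 is odd.
Digit sum 29, not divisible by 3.
Ends in 9: not divisible by 5.
7: 48269 = 7·6895 + 4
11: 48269 = 11·4388 + 1
13: 48269 = 13·3713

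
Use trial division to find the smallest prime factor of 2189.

11

2189 is odd.
Digit sum 20, not divisible by 3.
Ends in 9: not divisible by 5.
7: 2189 = 7·312 + 5
11: 2189 = 11·199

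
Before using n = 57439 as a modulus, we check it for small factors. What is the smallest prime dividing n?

57439 is odd.
Digit sum 28, not divisible by 3.
Ends in 9: not divisible by 5.
7: 57439 = 7·8205 + 4
11: 57439 = 11·5221 + 8
13: 57439 = 13·4418 + 5
17: 57439 = 17·3378 + 13
19: 57439 = 19·3023 + 2
23: 57439 = 23·2497 + 8
29: 57439 = 29·1980 + 19
31: 57439 = 31·1852 + 27
37: 57439 = 37·1552 + 15
41: 57439 = 41·1400 + 39
43: 57439 = 43·1335 + 34
47: 57439 = 47·1222 + 5
53: 57439 = 53·1083 + 40
59: 57439 = 59·973 + 32
61: 57439 = 61·941 + 38
67: 57439 = 67·857 + 20
71: 57439 = 71·809

71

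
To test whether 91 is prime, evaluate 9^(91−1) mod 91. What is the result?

1

9^1 ≡ 9 (mod 91)
9^2 ≡ 9^2 = 81 ≡ 81 (mod 91)
9^4 ≡ 81^2 = 6561 ≡ 9 (mod 91)
9^8 ≡ 9^2 = 81 ≡ 81 (mod 91)
9^16 ≡ 81^2 = 6561 ≡ 9 (mod 91)
9^32 ≡ 9^2 = 81 ≡ 81 (mod 91)
9^64 ≡ 81^2 = 6561 ≡ 9 (mod 91)
90 = 64 + 16 + 8 + 2 in binary powers of 2.
So 9^90 ≡ 9 · 9 · 81 · 81 ≡ 1 (mod 91).
Since the result is 1, base 9 gives no evidence that 91 is composite.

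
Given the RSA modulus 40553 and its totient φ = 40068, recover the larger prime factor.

379

φ(n) = (p−1)(q−1) = n − (p+q) + 1, so p + q = 40553 − 40068 + 1 = 486.
p and q are the roots of t² − 486t + 40553 = 0.
Discriminant: 486² − 4·40553 = 236196 − 162212 = 73984; √73984 = 272.
q = (486 − 272)/2 = 107, p = (486 + 272)/2 = 379.
Check: 107 · 379 = 40553.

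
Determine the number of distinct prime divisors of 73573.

3

73573 = 29 · 2537
2537 = 43 · 59
73573 = 29 · 43 · 59, which has 3 distinct prime factors.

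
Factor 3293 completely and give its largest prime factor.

89

3293 = 37 · 89
89 is prime.
So 3293 = 37 · 89; the largest prime factor is 89.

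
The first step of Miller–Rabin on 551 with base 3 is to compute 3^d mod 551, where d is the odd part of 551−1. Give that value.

414

551 − 1 = 550 = 2^1 · 275, so d = 275.
3^1 ≡ 3 (mod 551)
3^2 ≡ 3^2 = 9 ≡ 9 (mod 551)
3^4 ≡ 9^2 = 81 ≡ 81 (mod 551)
3^8 ≡ 81^2 = 6561 ≡ 500 (mod 551)
3^16 ≡ 500^2 = 250000 ≡ 397 (mod 551)
3^32 ≡ 397^2 = 157609 ≡ 23 (mod 551)
3^64 ≡ 23^2 = 529 ≡ 529 (mod 551)
3^128 ≡ 529^2 = 279841 ≡ 484 (mod 551)
3^256 ≡ 484^2 = 234256 ≡ 81 (mod 551)
275 = 256 + 16 + 2 + 1 in binary powers of 2.
So 3^275 ≡ 81 · 397 · 9 · 3 ≡ 414 (mod 551).
Squaring chain: 414; never reaches −1, so base 3 is a Miller–Rabin witness that 551 is composite.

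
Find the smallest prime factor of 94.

94 is even: 2 divides it.

2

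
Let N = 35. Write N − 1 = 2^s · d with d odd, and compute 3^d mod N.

33

35 − 1 = 34 = 2^1 · 17, so d = 17.
3^1 ≡ 3 (mod 35)
3^2 ≡ 3^2 = 9 ≡ 9 (mod 35)
3^4 ≡ 9^2 = 81 ≡ 11 (mod 35)
3^8 ≡ 11^2 = 121 ≡ 16 (mod 35)
3^16 ≡ 16^2 = 256 ≡ 11 (mod 35)
17 = 16 + 1 in binary powers of 2.
So 3^17 ≡ 11 · 3 ≡ 33 (mod 35).
Squaring chain: 33; never reaches −1, so base 3 is a Miller–Rabin witness that 35 is composite.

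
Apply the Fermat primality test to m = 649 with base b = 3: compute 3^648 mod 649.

3^1 ≡ 3 (mod 649)
3^2 ≡ 3^2 = 9 ≡ 9 (mod 649)
3^4 ≡ 9^2 = 81 ≡ 81 (mod 649)
3^8 ≡ 81^2 = 6561 ≡ 71 (mod 649)
3^16 ≡ 71^2 = 5041 ≡ 498 (mod 649)
3^32 ≡ 498^2 = 248004 ≡ 86 (mod 649)
3^64 ≡ 86^2 = 7396 ≡ 257 (mod 649)
3^128 ≡ 257^2 = 66049 ≡ 500 (mod 649)
3^256 ≡ 500^2 = 250000 ≡ 135 (mod 649)
3^512 ≡ 135^2 = 18225 ≡ 53 (mod 649)
648 = 512 + 128 + 8 in binary powers of 2.
So 3^648 ≡ 53 · 500 · 71 ≡ 49 (mod 649).
Since 49 ≠ 1, base 3 is a Fermat witness: 649 is composite.

49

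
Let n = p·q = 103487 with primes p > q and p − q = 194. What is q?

Since p = q + 194, we have 103487 = q(q + 194), so q² + 194q − 103487 = 0.
Discriminant: 194² + 4·103487 = 37636 + 413948 = 451584; √451584 = 672.
q = (−194 + 672)/2 = 239, and p = q + 194 = 433.
Check: 239 · 433 = 103487.

239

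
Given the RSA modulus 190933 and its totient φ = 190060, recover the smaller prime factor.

φ(n) = (p−1)(q−1) = n − (p+q) + 1, so p + q = 190933 − 190060 + 1 = 874.
p and q are the roots of t² − 874t + 190933 = 0.
Discriminant: 874² − 4·190933 = 763876 − 763732 = 144; √144 = 12.
q = (874 − 12)/2 = 431, p = (874 + 12)/2 = 443.
Check: 431 · 443 = 190933.

431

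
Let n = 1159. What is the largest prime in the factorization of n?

1159 = 19 · 61
61 is prime.
So 1159 = 19 · 61; the largest prime factor is 61.

61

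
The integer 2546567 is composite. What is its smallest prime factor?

2546567 is odd.
Digit sum 35, not divisible by 3.
Ends in 7: not divisible by 5.
7: 2546567 = 7·363795 + 2
11: 2546567 = 11·231506 + 1
13: 2546567 = 13·195889 + 10
17: 2546567 = 17·149798 + 1
19: 2546567 = 19·134029 + 16
23: 2546567 = 23·110720 + 7
29: 2546567 = 29·87812 + 19
31: 2546567 = 31·82147 + 10
37: 2546567 = 37·68826 + 5
41: 2546567 = 41·62111 + 16
43: 2546567 = 43·59222 + 21
47: 2546567 = 47·54182 + 13
53: 2546567 = 53·48048 + 23
59: 2546567 = 59·43162 + 9
61: 2546567 = 61·41747

61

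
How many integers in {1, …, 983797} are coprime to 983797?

Factor: 983797 = 43 · 137 · 167.
φ(983797) = (43−1) · (137−1) · (167−1) = 42 · 136 · 166 = 948192.

948192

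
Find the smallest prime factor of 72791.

72791 is odd.
Digit sum 26, not divisible by 3.
Ends in 1: not divisible by 5.
7: 72791 = 7·10398 + 5
11: 72791 = 11·6617 + 4
13: 72791 = 13·5599 + 4
17: 72791 = 17·4281 + 14
19: 72791 = 19·3831 + 2
23: 72791 = 23·3164 + 19
29: 72791 = 29·2510 + 1
31: 72791 = 31·2348 + 3
37: 72791 = 37·1967 + 12
41: 72791 = 41·1775 + 16
43: 72791 = 43·1692 + 35
47: 72791 = 47·1548 + 35
53: 72791 = 53·1373 + 22
59: 72791 = 59·1233 + 44
61: 72791 = 61·1193 + 18
67: 72791 = 67·1086 + 29
71: 72791 = 71·1025 + 16
73: 72791 = 73·997 + 10
79: 72791 = 79·921 + 32
83: 72791 = 83·877

83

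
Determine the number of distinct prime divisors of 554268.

6

554268 = 2^2 · 138567
138567 = 3 · 46189
46189 = 11 · 4199
4199 = 13 · 323
323 = 17 · 19
554268 = 2^2 · 3 · 11 · 13 · 17 · 19, which has 6 distinct prime factors.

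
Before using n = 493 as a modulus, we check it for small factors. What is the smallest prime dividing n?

493 is odd.
Digit sum 16, not divisible by 3.
Ends in 3: not divisible by 5.
7: 493 = 7·70 + 3
11: 493 = 11·44 + 9
13: 493 = 13·37 + 12
17: 493 = 17·29

17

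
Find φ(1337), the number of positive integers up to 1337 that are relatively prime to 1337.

Factor: 1337 = 7 · 191.
φ(1337) = (7−1) · (191−1) = 6 · 190 = 1140.

1140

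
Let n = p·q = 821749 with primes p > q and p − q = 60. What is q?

Since p = q + 60, we have 821749 = q(q + 60), so q² + 60q − 821749 = 0.
Discriminant: 60² + 4·821749 = 3600 + 3286996 = 3290596; √3290596 = 1814.
q = (−60 + 1814)/2 = 877, and p = q + 60 = 937.
Check: 877 · 937 = 821749.

877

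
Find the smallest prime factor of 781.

11

781 is odd.
Digit sum 16, not divisible by 3.
Ends in 1: not divisible by 5.
7: 781 = 7·111 + 4
11: 781 = 11·71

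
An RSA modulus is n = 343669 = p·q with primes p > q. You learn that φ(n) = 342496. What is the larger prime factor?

φ(n) = (p−1)(q−1) = n − (p+q) + 1, so p + q = 343669 − 342496 + 1 = 1174.
p and q are the roots of t² − 1174t + 343669 = 0.
Discriminant: 1174² − 4·343669 = 1378276 − 1374676 = 3600; √3600 = 60.
q = (1174 − 60)/2 = 557, p = (1174 + 60)/2 = 617.
Check: 557 · 617 = 343669.

617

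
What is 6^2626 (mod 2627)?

1923

6^1 ≡ 6 (mod 2627)
6^2 ≡ 6^2 = 36 ≡ 36 (mod 2627)
6^4 ≡ 36^2 = 1296 ≡ 1296 (mod 2627)
6^8 ≡ 1296^2 = 1679616 ≡ 963 (mod 2627)
6^16 ≡ 963^2 = 927369 ≡ 38 (mod 2627)
6^32 ≡ 38^2 = 1444 ≡ 1444 (mod 2627)
6^64 ≡ 1444^2 = 2085136 ≡ 1925 (mod 2627)
6^128 ≡ 1925^2 = 3705625 ≡ 1555 (mod 2627)
6^256 ≡ 1555^2 = 2418025 ≡ 1185 (mod 2627)
6^512 ≡ 1185^2 = 1404225 ≡ 1407 (mod 2627)
6^1024 ≡ 1407^2 = 1979649 ≡ 1518 (mod 2627)
6^2048 ≡ 1518^2 = 2304324 ≡ 445 (mod 2627)
2626 = 2048 + 512 + 64 + 2 in binary powers of 2.
So 6^2626 ≡ 445 · 1407 · 1925 · 36 ≡ 1923 (mod 2627).
Since 1923 ≠ 1, base 6 is a Fermat witness: 2627 is composite.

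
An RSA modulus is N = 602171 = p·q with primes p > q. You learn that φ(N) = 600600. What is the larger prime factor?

911

φ(n) = (p−1)(q−1) = n − (p+q) + 1, so p + q = 602171 − 600600 + 1 = 1572.
p and q are the roots of t² − 1572t + 602171 = 0.
Discriminant: 1572² − 4·602171 = 2471184 − 2408684 = 62500; √62500 = 250.
q = (1572 − 250)/2 = 661, p = (1572 + 250)/2 = 911.
Check: 661 · 911 = 602171.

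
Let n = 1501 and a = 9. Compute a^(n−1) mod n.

9^1 ≡ 9 (mod 1501)
9^2 ≡ 9^2 = 81 ≡ 81 (mod 1501)
9^4 ≡ 81^2 = 6561 ≡ 557 (mod 1501)
9^8 ≡ 557^2 = 310249 ≡ 1043 (mod 1501)
9^16 ≡ 1043^2 = 1087849 ≡ 1125 (mod 1501)
9^32 ≡ 1125^2 = 1265625 ≡ 282 (mod 1501)
9^64 ≡ 282^2 = 79524 ≡ 1472 (mod 1501)
9^128 ≡ 1472^2 = 2166784 ≡ 841 (mod 1501)
9^256 ≡ 841^2 = 707281 ≡ 310 (mod 1501)
9^512 ≡ 310^2 = 96100 ≡ 36 (mod 1501)
9^1024 ≡ 36^2 = 1296 ≡ 1296 (mod 1501)
1500 = 1024 + 256 + 128 + 64 + 16 + 8 + 4 in binary powers of 2.
So 9^1500 ≡ 1296 · 310 · 841 · 1472 · 1125 · 1043 · 557 ≡ 828 (mod 1501).
Since 828 ≠ 1, base 9 is a Fermat witness: 1501 is composite.

828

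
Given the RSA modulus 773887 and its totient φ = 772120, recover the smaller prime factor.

797

φ(n) = (p−1)(q−1) = n − (p+q) + 1, so p + q = 773887 − 772120 + 1 = 1768.
p and q are the roots of t² − 1768t + 773887 = 0.
Discriminant: 1768² − 4·773887 = 3125824 − 3095548 = 30276; √30276 = 174.
q = (1768 − 174)/2 = 797, p = (1768 + 174)/2 = 971.
Check: 797 · 971 = 773887.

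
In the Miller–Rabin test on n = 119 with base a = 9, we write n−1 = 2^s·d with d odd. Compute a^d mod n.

119 − 1 = 118 = 2^1 · 59, so d = 59.
9^1 ≡ 9 (mod 119)
9^2 ≡ 9^2 = 81 ≡ 81 (mod 119)
9^4 ≡ 81^2 = 6561 ≡ 16 (mod 119)
9^8 ≡ 16^2 = 256 ≡ 18 (mod 119)
9^16 ≡ 18^2 = 324 ≡ 86 (mod 119)
9^32 ≡ 86^2 = 7396 ≡ 18 (mod 119)
59 = 32 + 16 + 8 + 2 + 1 in binary powers of 2.
So 9^59 ≡ 18 · 86 · 18 · 81 · 9 ≡ 32 (mod 119).
Squaring chain: 32; never reaches −1, so base 9 is a Miller–Rabin witness that 119 is composite.

32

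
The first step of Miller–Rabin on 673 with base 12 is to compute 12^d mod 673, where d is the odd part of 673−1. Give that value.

673 − 1 = 672 = 2^5 · 21, so d = 21.
12^1 ≡ 12 (mod 673)
12^2 ≡ 12^2 = 144 ≡ 144 (mod 673)
12^4 ≡ 144^2 = 20736 ≡ 546 (mod 673)
12^8 ≡ 546^2 = 298116 ≡ 650 (mod 673)
12^16 ≡ 650^2 = 422500 ≡ 529 (mod 673)
21 = 16 + 4 + 1 in binary powers of 2.
So 12^21 ≡ 529 · 546 · 12 ≡ 58 (mod 673).
Squaring chain: 58 → 672 → 1 → 1 → 1; reaches −1, so base 12 does not prove 673 composite.

58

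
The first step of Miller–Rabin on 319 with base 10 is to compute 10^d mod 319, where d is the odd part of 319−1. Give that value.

319 − 1 = 318 = 2^1 · 159, so d = 159.
10^1 ≡ 10 (mod 319)
10^2 ≡ 10^2 = 100 ≡ 100 (mod 319)
10^4 ≡ 100^2 = 10000 ≡ 111 (mod 319)
10^8 ≡ 111^2 = 12321 ≡ 199 (mod 319)
10^16 ≡ 199^2 = 39601 ≡ 45 (mod 319)
10^32 ≡ 45^2 = 2025 ≡ 111 (mod 319)
10^64 ≡ 111^2 = 12321 ≡ 199 (mod 319)
10^128 ≡ 199^2 = 39601 ≡ 45 (mod 319)
159 = 128 + 16 + 8 + 4 + 2 + 1 in binary powers of 2.
So 10^159 ≡ 45 · 45 · 199 · 111 · 100 · 10 ≡ 21 (mod 319).
Squaring chain: 21; never reaches −1, so base 10 is a Miller–Rabin witness that 319 is composite.

21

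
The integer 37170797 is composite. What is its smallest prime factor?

37170797 is odd.
Digit sum 41, not divisible by 3.
Ends in 7: not divisible by 5.
7: 37170797 = 7·5310113 + 6
11: 37170797 = 11·3379163 + 4
13: 37170797 = 13·2859292 + 1
17: 37170797 = 17·2186517 + 8
19: 37170797 = 19·1956357 + 14
23: 37170797 = 23·1616121 + 14
29: 37170797 = 29·1281751 + 18
31: 37170797 = 31·1199057 + 30
37: 37170797 = 37·1004616 + 5
41: 37170797 = 41·906604 + 33
43: 37170797 = 43·864437 + 6
47: 37170797 = 47·790868 + 1
53: 37170797 = 53·701335 + 42
59: 37170797 = 59·630013 + 30
61: 37170797 = 61·609357 + 20
67: 37170797 = 67·554788 + 1
71: 37170797 = 71·523532 + 25
73: 37170797 = 73·509189

73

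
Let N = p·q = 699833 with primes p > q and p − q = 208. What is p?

947

Since p = q + 208, we have 699833 = q(q + 208), so q² + 208q − 699833 = 0.
Discriminant: 208² + 4·699833 = 43264 + 2799332 = 2842596; √2842596 = 1686.
q = (−208 + 1686)/2 = 739, and p = q + 208 = 947.
Check: 739 · 947 = 699833.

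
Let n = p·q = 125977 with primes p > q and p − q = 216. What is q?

263

Since p = q + 216, we have 125977 = q(q + 216), so q² + 216q − 125977 = 0.
Discriminant: 216² + 4·125977 = 46656 + 503908 = 550564; √550564 = 742.
q = (−216 + 742)/2 = 263, and p = q + 216 = 479.
Check: 263 · 479 = 125977.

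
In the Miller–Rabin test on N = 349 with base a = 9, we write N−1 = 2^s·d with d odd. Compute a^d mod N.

349 − 1 = 348 = 2^2 · 87, so d = 87.
9^1 ≡ 9 (mod 349)
9^2 ≡ 9^2 = 81 ≡ 81 (mod 349)
9^4 ≡ 81^2 = 6561 ≡ 279 (mod 349)
9^8 ≡ 279^2 = 77841 ≡ 14 (mod 349)
9^16 ≡ 14^2 = 196 ≡ 196 (mod 349)
9^32 ≡ 196^2 = 38416 ≡ 26 (mod 349)
9^64 ≡ 26^2 = 676 ≡ 327 (mod 349)
87 = 64 + 16 + 4 + 2 + 1 in binary powers of 2.
So 9^87 ≡ 327 · 196 · 279 · 81 · 9 ≡ 1 (mod 349).
Since 9^d ≡ 1 (mod 349), base 9 does not prove 349 composite.

1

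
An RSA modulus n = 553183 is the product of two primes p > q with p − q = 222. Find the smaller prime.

Since p = q + 222, we have 553183 = q(q + 222), so q² + 222q − 553183 = 0.
Discriminant: 222² + 4·553183 = 49284 + 2212732 = 2262016; √2262016 = 1504.
q = (−222 + 1504)/2 = 641, and p = q + 222 = 863.
Check: 641 · 863 = 553183.

641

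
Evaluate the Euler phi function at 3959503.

3880800

Factor: 3959503 = 101 · 197 · 199.
φ(3959503) = (101−1) · (197−1) · (199−1) = 100 · 196 · 198 = 3880800.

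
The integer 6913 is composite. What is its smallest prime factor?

6913 is odd.
Digit sum 19, not divisible by 3.
Ends in 3: not divisible by 5.
7: 6913 = 7·987 + 4
11: 6913 = 11·628 + 5
13: 6913 = 13·531 + 10
17: 6913 = 17·406 + 11
19: 6913 = 19·363 + 16
23: 6913 = 23·300 + 13
29: 6913 = 29·238 + 11
31: 6913 = 31·223

31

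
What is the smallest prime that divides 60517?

73

60517 is odd.
Digit sum 19, not divisible by 3.
Ends in 7: not divisible by 5.
7: 60517 = 7·8645 + 2
11: 60517 = 11·5501 + 6
13: 60517 = 13·4655 + 2
17: 60517 = 17·3559 + 14
19: 60517 = 19·3185 + 2
23: 60517 = 23·2631 + 4
29: 60517 = 29·2086 + 23
31: 60517 = 31·1952 + 5
37: 60517 = 37·1635 + 22
41: 60517 = 41·1476 + 1
43: 60517 = 43·1407 + 16
47: 60517 = 47·1287 + 28
53: 60517 = 53·1141 + 44
59: 60517 = 59·1025 + 42
61: 60517 = 61·992 + 5
67: 60517 = 67·903 + 16
71: 60517 = 71·852 + 25
73: 60517 = 73·829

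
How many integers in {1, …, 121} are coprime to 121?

110

Factor: 121 = 11^2.
φ(121) = 11^1·(11−1) = 110.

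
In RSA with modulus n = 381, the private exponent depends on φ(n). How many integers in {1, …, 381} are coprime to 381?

252

Factor: 381 = 3 · 127.
φ(381) = (3−1) · (127−1) = 2 · 126 = 252.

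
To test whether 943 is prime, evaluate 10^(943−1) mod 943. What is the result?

469

10^1 ≡ 10 (mod 943)
10^2 ≡ 10^2 = 100 ≡ 100 (mod 943)
10^4 ≡ 100^2 = 10000 ≡ 570 (mod 943)
10^8 ≡ 570^2 = 324900 ≡ 508 (mod 943)
10^16 ≡ 508^2 = 258064 ≡ 625 (mod 943)
10^32 ≡ 625^2 = 390625 ≡ 223 (mod 943)
10^64 ≡ 223^2 = 49729 ≡ 693 (mod 943)
10^128 ≡ 693^2 = 480249 ≡ 262 (mod 943)
10^256 ≡ 262^2 = 68644 ≡ 748 (mod 943)
10^512 ≡ 748^2 = 559504 ≡ 305 (mod 943)
942 = 512 + 256 + 128 + 32 + 8 + 4 + 2 in binary powers of 2.
So 10^942 ≡ 305 · 748 · 262 · 223 · 508 · 570 · 100 ≡ 469 (mod 943).
Since 469 ≠ 1, base 10 is a Fermat witness: 943 is composite.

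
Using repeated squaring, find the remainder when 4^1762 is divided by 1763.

508

4^1 ≡ 4 (mod 1763)
4^2 ≡ 4^2 = 16 ≡ 16 (mod 1763)
4^4 ≡ 16^2 = 256 ≡ 256 (mod 1763)
4^8 ≡ 256^2 = 65536 ≡ 305 (mod 1763)
4^16 ≡ 305^2 = 93025 ≡ 1349 (mod 1763)
4^32 ≡ 1349^2 = 1819801 ≡ 385 (mod 1763)
4^64 ≡ 385^2 = 148225 ≡ 133 (mod 1763)
4^128 ≡ 133^2 = 17689 ≡ 59 (mod 1763)
4^256 ≡ 59^2 = 3481 ≡ 1718 (mod 1763)
4^512 ≡ 1718^2 = 2951524 ≡ 262 (mod 1763)
4^1024 ≡ 262^2 = 68644 ≡ 1650 (mod 1763)
1762 = 1024 + 512 + 128 + 64 + 32 + 2 in binary powers of 2.
So 4^1762 ≡ 1650 · 262 · 59 · 133 · 385 · 16 ≡ 508 (mod 1763).
Since 508 ≠ 1, base 4 is a Fermat witness: 1763 is composite.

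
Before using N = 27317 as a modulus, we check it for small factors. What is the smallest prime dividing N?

27317 is odd.
Digit sum 20, not divisible by 3.
Ends in 7: not divisible by 5.
7: 27317 = 7·3902 + 3
11: 27317 = 11·2483 + 4
13: 27317 = 13·2101 + 4
17: 27317 = 17·1606 + 15
19: 27317 = 19·1437 + 14
23: 27317 = 23·1187 + 16
29: 27317 = 29·941 + 28
31: 27317 = 31·881 + 6
37: 27317 = 37·738 + 11
41: 27317 = 41·666 + 11
43: 27317 = 43·635 + 12
47: 27317 = 47·581 + 10
53: 27317 = 53·515 + 22
59: 27317 = 59·463

59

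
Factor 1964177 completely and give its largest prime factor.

1964177 = 23 · 85399
85399 = 23 · 3713
3713 = 47 · 79
79 is prime.
So 1964177 = 23^2 · 47 · 79; the largest prime factor is 79.

79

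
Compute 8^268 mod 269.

1

8^1 ≡ 8 (mod 269)
8^2 ≡ 8^2 = 64 ≡ 64 (mod 269)
8^4 ≡ 64^2 = 4096 ≡ 61 (mod 269)
8^8 ≡ 61^2 = 3721 ≡ 224 (mod 269)
8^16 ≡ 224^2 = 50176 ≡ 142 (mod 269)
8^32 ≡ 142^2 = 20164 ≡ 258 (mod 269)
8^64 ≡ 258^2 = 66564 ≡ 121 (mod 269)
8^128 ≡ 121^2 = 14641 ≡ 115 (mod 269)
8^256 ≡ 115^2 = 13225 ≡ 44 (mod 269)
268 = 256 + 8 + 4 in binary powers of 2.
So 8^268 ≡ 44 · 224 · 61 ≡ 1 (mod 269).
Since the result is 1, base 8 gives no evidence that 269 is composite.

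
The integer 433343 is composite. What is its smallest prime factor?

23

433343 is odd.
Digit sum 20, not divisible by 3.
Ends in 3: not divisible by 5.
7: 433343 = 7·61906 + 1
11: 433343 = 11·39394 + 9
13: 433343 = 13·33334 + 1
17: 433343 = 17·25490 + 13
19: 433343 = 19·22807 + 10
23: 433343 = 23·18841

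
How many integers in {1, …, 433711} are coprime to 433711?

Factor: 433711 = 23 · 109 · 173.
φ(433711) = (23−1) · (109−1) · (173−1) = 22 · 108 · 172 = 408672.

408672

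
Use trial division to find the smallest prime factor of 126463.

126463 is odd.
Digit sum 22, not divisible by 3.
Ends in 3: not divisible by 5.
7: 126463 = 7·18066 + 1
11: 126463 = 11·11496 + 7
13: 126463 = 13·9727 + 12
17: 126463 = 17·7439

17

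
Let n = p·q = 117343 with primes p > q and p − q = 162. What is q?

Since p = q + 162, we have 117343 = q(q + 162), so q² + 162q − 117343 = 0.
Discriminant: 162² + 4·117343 = 26244 + 469372 = 495616; √495616 = 704.
q = (−162 + 704)/2 = 271, and p = q + 162 = 433.
Check: 271 · 433 = 117343.

271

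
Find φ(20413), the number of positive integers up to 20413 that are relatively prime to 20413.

20128

Factor: 20413 = 137 · 149.
φ(20413) = (137−1) · (149−1) = 136 · 148 = 20128.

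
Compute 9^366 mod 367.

1

9^1 ≡ 9 (mod 367)
9^2 ≡ 9^2 = 81 ≡ 81 (mod 367)
9^4 ≡ 81^2 = 6561 ≡ 322 (mod 367)
9^8 ≡ 322^2 = 103684 ≡ 190 (mod 367)
9^16 ≡ 190^2 = 36100 ≡ 134 (mod 367)
9^32 ≡ 134^2 = 17956 ≡ 340 (mod 367)
9^64 ≡ 340^2 = 115600 ≡ 362 (mod 367)
9^128 ≡ 362^2 = 131044 ≡ 25 (mod 367)
9^256 ≡ 25^2 = 625 ≡ 258 (mod 367)
366 = 256 + 64 + 32 + 8 + 4 + 2 in binary powers of 2.
So 9^366 ≡ 258 · 362 · 340 · 190 · 322 · 81 ≡ 1 (mod 367).
Since the result is 1, base 9 gives no evidence that 367 is composite.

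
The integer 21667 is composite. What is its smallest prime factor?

21667 is odd.
Digit sum 22, not divisible by 3.
Ends in 7: not divisible by 5.
7: 21667 = 7·3095 + 2
11: 21667 = 11·1969 + 8
13: 21667 = 13·1666 + 9
17: 21667 = 17·1274 + 9
19: 21667 = 19·1140 + 7
23: 21667 = 23·942 + 1
29: 21667 = 29·747 + 4
31: 21667 = 31·698 + 29
37: 21667 = 37·585 + 22
41: 21667 = 41·528 + 19
43: 21667 = 43·503 + 38
47: 21667 = 47·461

47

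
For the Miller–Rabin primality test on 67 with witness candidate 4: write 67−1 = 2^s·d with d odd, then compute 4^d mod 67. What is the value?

1

67 − 1 = 66 = 2^1 · 33, so d = 33.
4^1 ≡ 4 (mod 67)
4^2 ≡ 4^2 = 16 ≡ 16 (mod 67)
4^4 ≡ 16^2 = 256 ≡ 55 (mod 67)
4^8 ≡ 55^2 = 3025 ≡ 10 (mod 67)
4^16 ≡ 10^2 = 100 ≡ 33 (mod 67)
4^32 ≡ 33^2 = 1089 ≡ 17 (mod 67)
33 = 32 + 1 in binary powers of 2.
So 4^33 ≡ 17 · 4 ≡ 1 (mod 67).
Since 4^d ≡ 1 (mod 67), base 4 does not prove 67 composite.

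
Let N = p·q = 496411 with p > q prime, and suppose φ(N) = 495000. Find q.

φ(n) = (p−1)(q−1) = n − (p+q) + 1, so p + q = 496411 − 495000 + 1 = 1412.
p and q are the roots of t² − 1412t + 496411 = 0.
Discriminant: 1412² − 4·496411 = 1993744 − 1985644 = 8100; √8100 = 90.
q = (1412 − 90)/2 = 661, p = (1412 + 90)/2 = 751.
Check: 661 · 751 = 496411.

661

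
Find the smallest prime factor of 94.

2

94 is even: 2 divides it.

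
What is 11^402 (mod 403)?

11^1 ≡ 11 (mod 403)
11^2 ≡ 11^2 = 121 ≡ 121 (mod 403)
11^4 ≡ 121^2 = 14641 ≡ 133 (mod 403)
11^8 ≡ 133^2 = 17689 ≡ 360 (mod 403)
11^16 ≡ 360^2 = 129600 ≡ 237 (mod 403)
11^32 ≡ 237^2 = 56169 ≡ 152 (mod 403)
11^64 ≡ 152^2 = 23104 ≡ 133 (mod 403)
11^128 ≡ 133^2 = 17689 ≡ 360 (mod 403)
11^256 ≡ 360^2 = 129600 ≡ 237 (mod 403)
402 = 256 + 128 + 16 + 2 in binary powers of 2.
So 11^402 ≡ 237 · 360 · 237 · 121 ≡ 233 (mod 403).
Since 233 ≠ 1, base 11 is a Fermat witness: 403 is composite.

233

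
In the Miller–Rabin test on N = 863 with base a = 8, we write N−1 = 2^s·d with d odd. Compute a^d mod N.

863 − 1 = 862 = 2^1 · 431, so d = 431.
8^1 ≡ 8 (mod 863)
8^2 ≡ 8^2 = 64 ≡ 64 (mod 863)
8^4 ≡ 64^2 = 4096 ≡ 644 (mod 863)
8^8 ≡ 644^2 = 414736 ≡ 496 (mod 863)
8^16 ≡ 496^2 = 246016 ≡ 61 (mod 863)
8^32 ≡ 61^2 = 3721 ≡ 269 (mod 863)
8^64 ≡ 269^2 = 72361 ≡ 732 (mod 863)
8^128 ≡ 732^2 = 535824 ≡ 764 (mod 863)
8^256 ≡ 764^2 = 583696 ≡ 308 (mod 863)
431 = 256 + 128 + 32 + 8 + 4 + 2 + 1 in binary powers of 2.
So 8^431 ≡ 308 · 764 · 269 · 496 · 644 · 64 · 8 ≡ 1 (mod 863).
Since 8^d ≡ 1 (mod 863), base 8 does not prove 863 composite.

1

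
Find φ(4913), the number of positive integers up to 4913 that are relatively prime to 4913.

4624

Factor: 4913 = 17^3.
φ(4913) = 17^2·(17−1) = 4624.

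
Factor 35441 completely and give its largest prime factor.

83

35441 = 7 · 5063
5063 = 61 · 83
83 is prime.
So 35441 = 7 · 61 · 83; the largest prime factor is 83.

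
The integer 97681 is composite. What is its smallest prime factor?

23

97681 is odd.
Digit sum 31, not divisible by 3.
Ends in 1: not divisible by 5.
7: 97681 = 7·13954 + 3
11: 97681 = 11·8880 + 1
13: 97681 = 13·7513 + 12
17: 97681 = 17·5745 + 16
19: 97681 = 19·5141 + 2
23: 97681 = 23·4247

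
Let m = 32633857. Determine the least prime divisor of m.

83

32633857 is odd.
Digit sum 37, not divisible by 3.
Ends in 7: not divisible by 5.
7: 32633857 = 7·4661979 + 4
11: 32633857 = 11·2966714 + 3
13: 32633857 = 13·2510296 + 9
17: 32633857 = 17·1919638 + 11
19: 32633857 = 19·1717571 + 8
23: 32633857 = 23·1418863 + 8
29: 32633857 = 29·1125305 + 12
31: 32633857 = 31·1052705 + 2
37: 32633857 = 37·881996 + 5
41: 32633857 = 41·795947 + 30
43: 32633857 = 43·758926 + 39
47: 32633857 = 47·694337 + 18
53: 32633857 = 53·615733 + 8
59: 32633857 = 59·553116 + 13
61: 32633857 = 61·534981 + 16
67: 32633857 = 67·487072 + 33
71: 32633857 = 71·459631 + 56
73: 32633857 = 73·447039 + 10
79: 32633857 = 79·413086 + 63
83: 32633857 = 83·393179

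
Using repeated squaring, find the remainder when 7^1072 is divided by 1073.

7^1 ≡ 7 (mod 1073)
7^2 ≡ 7^2 = 49 ≡ 49 (mod 1073)
7^4 ≡ 49^2 = 2401 ≡ 255 (mod 1073)
7^8 ≡ 255^2 = 65025 ≡ 645 (mod 1073)
7^16 ≡ 645^2 = 416025 ≡ 774 (mod 1073)
7^32 ≡ 774^2 = 599076 ≡ 342 (mod 1073)
7^64 ≡ 342^2 = 116964 ≡ 7 (mod 1073)
7^128 ≡ 7^2 = 49 ≡ 49 (mod 1073)
7^256 ≡ 49^2 = 2401 ≡ 255 (mod 1073)
7^512 ≡ 255^2 = 65025 ≡ 645 (mod 1073)
7^1024 ≡ 645^2 = 416025 ≡ 774 (mod 1073)
1072 = 1024 + 32 + 16 in binary powers of 2.
So 7^1072 ≡ 774 · 342 · 774 ≡ 7 (mod 1073).
Since 7 ≠ 1, base 7 is a Fermat witness: 1073 is composite.

7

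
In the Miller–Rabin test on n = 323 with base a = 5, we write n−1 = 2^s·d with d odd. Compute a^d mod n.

323 − 1 = 322 = 2^1 · 161, so d = 161.
5^1 ≡ 5 (mod 323)
5^2 ≡ 5^2 = 25 ≡ 25 (mod 323)
5^4 ≡ 25^2 = 625 ≡ 302 (mod 323)
5^8 ≡ 302^2 = 91204 ≡ 118 (mod 323)
5^16 ≡ 118^2 = 13924 ≡ 35 (mod 323)
5^32 ≡ 35^2 = 1225 ≡ 256 (mod 323)
5^64 ≡ 256^2 = 65536 ≡ 290 (mod 323)
5^128 ≡ 290^2 = 84100 ≡ 120 (mod 323)
161 = 128 + 32 + 1 in binary powers of 2.
So 5^161 ≡ 120 · 256 · 5 ≡ 175 (mod 323).
Squaring chain: 175; never reaches −1, so base 5 is a Miller–Rabin witness that 323 is composite.

175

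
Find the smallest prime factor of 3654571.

3654571 is odd.
Digit sum 31, not divisible by 3.
Ends in 1: not divisible by 5.
7: 3654571 = 7·522081 + 4
11: 3654571 = 11·332233 + 8
13: 3654571 = 13·281120 + 11
17: 3654571 = 17·214974 + 13
19: 3654571 = 19·192345 + 16
23: 3654571 = 23·158894 + 9
29: 3654571 = 29·126019 + 20
31: 3654571 = 31·117889 + 12
37: 3654571 = 37·98772 + 7
41: 3654571 = 41·89135 + 36
43: 3654571 = 43·84990 + 1
47: 3654571 = 47·77756 + 39
53: 3654571 = 53·68954 + 9
59: 3654571 = 59·61941 + 52
61: 3654571 = 61·59911

61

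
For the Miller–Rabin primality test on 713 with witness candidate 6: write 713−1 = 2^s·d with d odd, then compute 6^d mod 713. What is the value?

305

713 − 1 = 712 = 2^3 · 89, so d = 89.
6^1 ≡ 6 (mod 713)
6^2 ≡ 6^2 = 36 ≡ 36 (mod 713)
6^4 ≡ 36^2 = 1296 ≡ 583 (mod 713)
6^8 ≡ 583^2 = 339889 ≡ 501 (mod 713)
6^16 ≡ 501^2 = 251001 ≡ 25 (mod 713)
6^32 ≡ 25^2 = 625 ≡ 625 (mod 713)
6^64 ≡ 625^2 = 390625 ≡ 614 (mod 713)
89 = 64 + 16 + 8 + 1 in binary powers of 2.
So 6^89 ≡ 614 · 25 · 501 · 6 ≡ 305 (mod 713).
Squaring chain: 305 → 335 → 284; never reaches −1, so base 6 is a Miller–Rabin witness that 713 is composite.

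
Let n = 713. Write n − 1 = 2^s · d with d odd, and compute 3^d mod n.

713 − 1 = 712 = 2^3 · 89, so d = 89.
3^1 ≡ 3 (mod 713)
3^2 ≡ 3^2 = 9 ≡ 9 (mod 713)
3^4 ≡ 9^2 = 81 ≡ 81 (mod 713)
3^8 ≡ 81^2 = 6561 ≡ 144 (mod 713)
3^16 ≡ 144^2 = 20736 ≡ 59 (mod 713)
3^32 ≡ 59^2 = 3481 ≡ 629 (mod 713)
3^64 ≡ 629^2 = 395641 ≡ 639 (mod 713)
89 = 64 + 16 + 8 + 1 in binary powers of 2.
So 3^89 ≡ 639 · 59 · 144 · 3 ≡ 486 (mod 713).
Squaring chain: 486 → 193 → 173; never reaches −1, so base 3 is a Miller–Rabin witness that 713 is composite.

486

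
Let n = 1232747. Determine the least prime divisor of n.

1232747 is odd.
Digit sum 26, not divisible by 3.
Ends in 7: not divisible by 5.
7: 1232747 = 7·176106 + 5
11: 1232747 = 11·112067 + 10
13: 1232747 = 13·94826 + 9
17: 1232747 = 17·72514 + 9
19: 1232747 = 19·64881 + 8
23: 1232747 = 23·53597 + 16
29: 1232747 = 29·42508 + 15
31: 1232747 = 31·39766 + 1
37: 1232747 = 37·33317 + 18
41: 1232747 = 41·30067

41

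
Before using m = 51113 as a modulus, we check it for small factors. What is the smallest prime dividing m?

51113 is odd.
Digit sum 11, not divisible by 3.
Ends in 3: not divisible by 5.
7: 51113 = 7·7301 + 6
11: 51113 = 11·4646 + 7
13: 51113 = 13·3931 + 10
17: 51113 = 17·3006 + 11
19: 51113 = 19·2690 + 3
23: 51113 = 23·2222 + 7
29: 51113 = 29·1762 + 15
31: 51113 = 31·1648 + 25
37: 51113 = 37·1381 + 16
41: 51113 = 41·1246 + 27
43: 51113 = 43·1188 + 29
47: 51113 = 47·1087 + 24
53: 51113 = 53·964 + 21
59: 51113 = 59·866 + 19
61: 51113 = 61·837 + 56
67: 51113 = 67·762 + 59
71: 51113 = 71·719 + 64
73: 51113 = 73·700 + 13
79: 51113 = 79·647

79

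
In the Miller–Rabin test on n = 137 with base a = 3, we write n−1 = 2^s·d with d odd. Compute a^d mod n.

127

137 − 1 = 136 = 2^3 · 17, so d = 17.
3^1 ≡ 3 (mod 137)
3^2 ≡ 3^2 = 9 ≡ 9 (mod 137)
3^4 ≡ 9^2 = 81 ≡ 81 (mod 137)
3^8 ≡ 81^2 = 6561 ≡ 122 (mod 137)
3^16 ≡ 122^2 = 14884 ≡ 88 (mod 137)
17 = 16 + 1 in binary powers of 2.
So 3^17 ≡ 88 · 3 ≡ 127 (mod 137).
Squaring chain: 127 → 100 → 136; reaches −1, so base 3 does not prove 137 composite.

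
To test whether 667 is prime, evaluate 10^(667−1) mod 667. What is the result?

10^1 ≡ 10 (mod 667)
10^2 ≡ 10^2 = 100 ≡ 100 (mod 667)
10^4 ≡ 100^2 = 10000 ≡ 662 (mod 667)
10^8 ≡ 662^2 = 438244 ≡ 25 (mod 667)
10^16 ≡ 25^2 = 625 ≡ 625 (mod 667)
10^32 ≡ 625^2 = 390625 ≡ 430 (mod 667)
10^64 ≡ 430^2 = 184900 ≡ 141 (mod 667)
10^128 ≡ 141^2 = 19881 ≡ 538 (mod 667)
10^256 ≡ 538^2 = 289444 ≡ 633 (mod 667)
10^512 ≡ 633^2 = 400689 ≡ 489 (mod 667)
666 = 512 + 128 + 16 + 8 + 2 in binary powers of 2.
So 10^666 ≡ 489 · 538 · 625 · 25 · 100 ≡ 236 (mod 667).
Since 236 ≠ 1, base 10 is a Fermat witness: 667 is composite.

236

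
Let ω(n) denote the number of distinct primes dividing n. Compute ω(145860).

145860 = 2^2 · 36465
36465 = 3 · 12155
12155 = 5 · 2431
2431 = 11 · 221
221 = 13 · 17
145860 = 2^2 · 3 · 5 · 11 · 13 · 17, which has 6 distinct prime factors.

6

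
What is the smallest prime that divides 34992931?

34992931 is odd.
Digit sum 40, not divisible by 3.
Ends in 1: not divisible by 5.
7: 34992931 = 7·4998990 + 1
11: 34992931 = 11·3181175 + 6
13: 34992931 = 13·2691763 + 12
17: 34992931 = 17·2058407 + 12
19: 34992931 = 19·1841733 + 4
23: 34992931 = 23·1521431 + 18
29: 34992931 = 29·1206652 + 23
31: 34992931 = 31·1128804 + 7
37: 34992931 = 37·945754 + 33
41: 34992931 = 41·853486 + 5
43: 34992931 = 43·813789 + 4
47: 34992931 = 47·744530 + 21
53: 34992931 = 53·660243 + 52
59: 34992931 = 59·593100 + 31
61: 34992931 = 61·573654 + 37
67: 34992931 = 67·522282 + 37
71: 34992931 = 71·492858 + 13
73: 34992931 = 73·479355 + 16
79: 34992931 = 79·442948 + 39
83: 34992931 = 83·421601 + 48
89: 34992931 = 89·393179

89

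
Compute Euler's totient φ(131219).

117000

Factor: 131219 = 11 · 79 · 151.
φ(131219) = (11−1) · (79−1) · (151−1) = 10 · 78 · 150 = 117000.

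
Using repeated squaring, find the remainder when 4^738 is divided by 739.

4^1 ≡ 4 (mod 739)
4^2 ≡ 4^2 = 16 ≡ 16 (mod 739)
4^4 ≡ 16^2 = 256 ≡ 256 (mod 739)
4^8 ≡ 256^2 = 65536 ≡ 504 (mod 739)
4^16 ≡ 504^2 = 254016 ≡ 539 (mod 739)
4^32 ≡ 539^2 = 290521 ≡ 94 (mod 739)
4^64 ≡ 94^2 = 8836 ≡ 707 (mod 739)
4^128 ≡ 707^2 = 499849 ≡ 285 (mod 739)
4^256 ≡ 285^2 = 81225 ≡ 674 (mod 739)
4^512 ≡ 674^2 = 454276 ≡ 530 (mod 739)
738 = 512 + 128 + 64 + 32 + 2 in binary powers of 2.
So 4^738 ≡ 530 · 285 · 707 · 94 · 16 ≡ 1 (mod 739).
Since the result is 1, base 4 gives no evidence that 739 is composite.

1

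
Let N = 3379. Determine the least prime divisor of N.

3379 is odd.
Digit sum 22, not divisible by 3.
Ends in 9: not divisible by 5.
7: 3379 = 7·482 + 5
11: 3379 = 11·307 + 2
13: 3379 = 13·259 + 12
17: 3379 = 17·198 + 13
19: 3379 = 19·177 + 16
23: 3379 = 23·146 + 21
29: 3379 = 29·116 + 15
31: 3379 = 31·109

31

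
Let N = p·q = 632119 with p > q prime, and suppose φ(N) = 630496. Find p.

φ(n) = (p−1)(q−1) = n − (p+q) + 1, so p + q = 632119 − 630496 + 1 = 1624.
p and q are the roots of t² − 1624t + 632119 = 0.
Discriminant: 1624² − 4·632119 = 2637376 − 2528476 = 108900; √108900 = 330.
q = (1624 − 330)/2 = 647, p = (1624 + 330)/2 = 977.
Check: 647 · 977 = 632119.

977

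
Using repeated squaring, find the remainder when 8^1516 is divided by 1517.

174

8^1 ≡ 8 (mod 1517)
8^2 ≡ 8^2 = 64 ≡ 64 (mod 1517)
8^4 ≡ 64^2 = 4096 ≡ 1062 (mod 1517)
8^8 ≡ 1062^2 = 1127844 ≡ 713 (mod 1517)
8^16 ≡ 713^2 = 508369 ≡ 174 (mod 1517)
8^32 ≡ 174^2 = 30276 ≡ 1453 (mod 1517)
8^64 ≡ 1453^2 = 2111209 ≡ 1062 (mod 1517)
8^128 ≡ 1062^2 = 1127844 ≡ 713 (mod 1517)
8^256 ≡ 713^2 = 508369 ≡ 174 (mod 1517)
8^512 ≡ 174^2 = 30276 ≡ 1453 (mod 1517)
8^1024 ≡ 1453^2 = 2111209 ≡ 1062 (mod 1517)
1516 = 1024 + 256 + 128 + 64 + 32 + 8 + 4 in binary powers of 2.
So 8^1516 ≡ 1062 · 174 · 713 · 1062 · 1453 · 713 · 1062 ≡ 174 (mod 1517).
Since 174 ≠ 1, base 8 is a Fermat witness: 1517 is composite.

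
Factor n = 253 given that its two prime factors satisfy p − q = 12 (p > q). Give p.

Since p = q + 12, we have 253 = q(q + 12), so q² + 12q − 253 = 0.
Discriminant: 12² + 4·253 = 144 + 1012 = 1156; √1156 = 34.
q = (−12 + 34)/2 = 11, and p = q + 12 = 23.
Check: 11 · 23 = 253.

23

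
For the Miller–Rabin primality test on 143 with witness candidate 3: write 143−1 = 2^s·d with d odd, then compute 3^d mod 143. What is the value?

113

143 − 1 = 142 = 2^1 · 71, so d = 71.
3^1 ≡ 3 (mod 143)
3^2 ≡ 3^2 = 9 ≡ 9 (mod 143)
3^4 ≡ 9^2 = 81 ≡ 81 (mod 143)
3^8 ≡ 81^2 = 6561 ≡ 126 (mod 143)
3^16 ≡ 126^2 = 15876 ≡ 3 (mod 143)
3^32 ≡ 3^2 = 9 ≡ 9 (mod 143)
3^64 ≡ 9^2 = 81 ≡ 81 (mod 143)
71 = 64 + 4 + 2 + 1 in binary powers of 2.
So 3^71 ≡ 81 · 81 · 9 · 3 ≡ 113 (mod 143).
Squaring chain: 113; never reaches −1, so base 3 is a Miller–Rabin witness that 143 is composite.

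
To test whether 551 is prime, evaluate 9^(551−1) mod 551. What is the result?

9^1 ≡ 9 (mod 551)
9^2 ≡ 9^2 = 81 ≡ 81 (mod 551)
9^4 ≡ 81^2 = 6561 ≡ 500 (mod 551)
9^8 ≡ 500^2 = 250000 ≡ 397 (mod 551)
9^16 ≡ 397^2 = 157609 ≡ 23 (mod 551)
9^32 ≡ 23^2 = 529 ≡ 529 (mod 551)
9^64 ≡ 529^2 = 279841 ≡ 484 (mod 551)
9^128 ≡ 484^2 = 234256 ≡ 81 (mod 551)
9^256 ≡ 81^2 = 6561 ≡ 500 (mod 551)
9^512 ≡ 500^2 = 250000 ≡ 397 (mod 551)
550 = 512 + 32 + 4 + 2 in binary powers of 2.
So 9^550 ≡ 397 · 529 · 500 · 81 ≡ 123 (mod 551).
Since 123 ≠ 1, base 9 is a Fermat witness: 551 is composite.

123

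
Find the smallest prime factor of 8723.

8723 is odd.
Digit sum 20, not divisible by 3.
Ends in 3: not divisible by 5.
7: 8723 = 7·1246 + 1
11: 8723 = 11·793

11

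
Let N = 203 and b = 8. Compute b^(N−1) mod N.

71

8^1 ≡ 8 (mod 203)
8^2 ≡ 8^2 = 64 ≡ 64 (mod 203)
8^4 ≡ 64^2 = 4096 ≡ 36 (mod 203)
8^8 ≡ 36^2 = 1296 ≡ 78 (mod 203)
8^16 ≡ 78^2 = 6084 ≡ 197 (mod 203)
8^32 ≡ 197^2 = 38809 ≡ 36 (mod 203)
8^64 ≡ 36^2 = 1296 ≡ 78 (mod 203)
8^128 ≡ 78^2 = 6084 ≡ 197 (mod 203)
202 = 128 + 64 + 8 + 2 in binary powers of 2.
So 8^202 ≡ 197 · 78 · 78 · 64 ≡ 71 (mod 203).
Since 71 ≠ 1, base 8 is a Fermat witness: 203 is composite.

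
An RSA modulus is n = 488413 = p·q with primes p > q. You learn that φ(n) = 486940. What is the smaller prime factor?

φ(n) = (p−1)(q−1) = n − (p+q) + 1, so p + q = 488413 − 486940 + 1 = 1474.
p and q are the roots of t² − 1474t + 488413 = 0.
Discriminant: 1474² − 4·488413 = 2172676 − 1953652 = 219024; √219024 = 468.
q = (1474 − 468)/2 = 503, p = (1474 + 468)/2 = 971.
Check: 503 · 971 = 488413.

503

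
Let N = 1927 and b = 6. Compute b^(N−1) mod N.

6^1 ≡ 6 (mod 1927)
6^2 ≡ 6^2 = 36 ≡ 36 (mod 1927)
6^4 ≡ 36^2 = 1296 ≡ 1296 (mod 1927)
6^8 ≡ 1296^2 = 1679616 ≡ 1199 (mod 1927)
6^16 ≡ 1199^2 = 1437601 ≡ 59 (mod 1927)
6^32 ≡ 59^2 = 3481 ≡ 1554 (mod 1927)
6^64 ≡ 1554^2 = 2414916 ≡ 385 (mod 1927)
6^128 ≡ 385^2 = 148225 ≡ 1773 (mod 1927)
6^256 ≡ 1773^2 = 3143529 ≡ 592 (mod 1927)
6^512 ≡ 592^2 = 350464 ≡ 1677 (mod 1927)
6^1024 ≡ 1677^2 = 2812329 ≡ 836 (mod 1927)
1926 = 1024 + 512 + 256 + 128 + 4 + 2 in binary powers of 2.
So 6^1926 ≡ 836 · 1677 · 592 · 1773 · 1296 · 36 ≡ 777 (mod 1927).
Since 777 ≠ 1, base 6 is a Fermat witness: 1927 is composite.

777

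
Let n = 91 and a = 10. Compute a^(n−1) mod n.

1

10^1 ≡ 10 (mod 91)
10^2 ≡ 10^2 = 100 ≡ 9 (mod 91)
10^4 ≡ 9^2 = 81 ≡ 81 (mod 91)
10^8 ≡ 81^2 = 6561 ≡ 9 (mod 91)
10^16 ≡ 9^2 = 81 ≡ 81 (mod 91)
10^32 ≡ 81^2 = 6561 ≡ 9 (mod 91)
10^64 ≡ 9^2 = 81 ≡ 81 (mod 91)
90 = 64 + 16 + 8 + 2 in binary powers of 2.
So 10^90 ≡ 81 · 81 · 9 · 9 ≡ 1 (mod 91).
Since the result is 1, base 10 gives no evidence that 91 is composite.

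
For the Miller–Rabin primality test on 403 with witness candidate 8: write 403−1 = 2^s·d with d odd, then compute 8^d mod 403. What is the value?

8

403 − 1 = 402 = 2^1 · 201, so d = 201.
8^1 ≡ 8 (mod 403)
8^2 ≡ 8^2 = 64 ≡ 64 (mod 403)
8^4 ≡ 64^2 = 4096 ≡ 66 (mod 403)
8^8 ≡ 66^2 = 4356 ≡ 326 (mod 403)
8^16 ≡ 326^2 = 106276 ≡ 287 (mod 403)
8^32 ≡ 287^2 = 82369 ≡ 157 (mod 403)
8^64 ≡ 157^2 = 24649 ≡ 66 (mod 403)
8^128 ≡ 66^2 = 4356 ≡ 326 (mod 403)
201 = 128 + 64 + 8 + 1 in binary powers of 2.
So 8^201 ≡ 326 · 66 · 326 · 8 ≡ 8 (mod 403).
Squaring chain: 8; never reaches −1, so base 8 is a Miller–Rabin witness that 403 is composite.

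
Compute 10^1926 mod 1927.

1076

10^1 ≡ 10 (mod 1927)
10^2 ≡ 10^2 = 100 ≡ 100 (mod 1927)
10^4 ≡ 100^2 = 10000 ≡ 365 (mod 1927)
10^8 ≡ 365^2 = 133225 ≡ 262 (mod 1927)
10^16 ≡ 262^2 = 68644 ≡ 1199 (mod 1927)
10^32 ≡ 1199^2 = 1437601 ≡ 59 (mod 1927)
10^64 ≡ 59^2 = 3481 ≡ 1554 (mod 1927)
10^128 ≡ 1554^2 = 2414916 ≡ 385 (mod 1927)
10^256 ≡ 385^2 = 148225 ≡ 1773 (mod 1927)
10^512 ≡ 1773^2 = 3143529 ≡ 592 (mod 1927)
10^1024 ≡ 592^2 = 350464 ≡ 1677 (mod 1927)
1926 = 1024 + 512 + 256 + 128 + 4 + 2 in binary powers of 2.
So 10^1926 ≡ 1677 · 592 · 1773 · 385 · 365 · 100 ≡ 1076 (mod 1927).
Since 1076 ≠ 1, base 10 is a Fermat witness: 1927 is composite.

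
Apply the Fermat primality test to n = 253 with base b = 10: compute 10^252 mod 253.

10^1 ≡ 10 (mod 253)
10^2 ≡ 10^2 = 100 ≡ 100 (mod 253)
10^4 ≡ 100^2 = 10000 ≡ 133 (mod 253)
10^8 ≡ 133^2 = 17689 ≡ 232 (mod 253)
10^16 ≡ 232^2 = 53824 ≡ 188 (mod 253)
10^32 ≡ 188^2 = 35344 ≡ 177 (mod 253)
10^64 ≡ 177^2 = 31329 ≡ 210 (mod 253)
10^128 ≡ 210^2 = 44100 ≡ 78 (mod 253)
252 = 128 + 64 + 32 + 16 + 8 + 4 in binary powers of 2.
So 10^252 ≡ 78 · 210 · 177 · 188 · 232 · 133 ≡ 177 (mod 253).
Since 177 ≠ 1, base 10 is a Fermat witness: 253 is composite.

177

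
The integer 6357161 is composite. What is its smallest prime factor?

67

6357161 is odd.
Digit sum 29, not divisible by 3.
Ends in 1: not divisible by 5.
7: 6357161 = 7·908165 + 6
11: 6357161 = 11·577923 + 8
13: 6357161 = 13·489012 + 5
17: 6357161 = 17·373950 + 11
19: 6357161 = 19·334587 + 8
23: 6357161 = 23·276398 + 7
29: 6357161 = 29·219212 + 13
31: 6357161 = 31·205069 + 22
37: 6357161 = 37·171815 + 6
41: 6357161 = 41·155052 + 29
43: 6357161 = 43·147840 + 41
47: 6357161 = 47·135258 + 35
53: 6357161 = 53·119946 + 23
59: 6357161 = 59·107748 + 29
61: 6357161 = 61·104215 + 46
67: 6357161 = 67·94883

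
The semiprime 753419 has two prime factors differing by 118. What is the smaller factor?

811

Since p = q + 118, we have 753419 = q(q + 118), so q² + 118q − 753419 = 0.
Discriminant: 118² + 4·753419 = 13924 + 3013676 = 3027600; √3027600 = 1740.
q = (−118 + 1740)/2 = 811, and p = q + 118 = 929.
Check: 811 · 929 = 753419.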